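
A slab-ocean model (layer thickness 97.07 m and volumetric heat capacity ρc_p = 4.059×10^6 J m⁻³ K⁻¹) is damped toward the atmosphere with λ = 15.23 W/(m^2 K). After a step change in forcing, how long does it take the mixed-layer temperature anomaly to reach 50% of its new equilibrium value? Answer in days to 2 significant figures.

210 days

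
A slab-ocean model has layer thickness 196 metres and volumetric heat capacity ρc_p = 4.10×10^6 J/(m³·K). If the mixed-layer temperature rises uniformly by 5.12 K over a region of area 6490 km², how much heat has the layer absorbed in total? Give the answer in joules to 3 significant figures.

Areal heat capacity C = ρc_p × D = 4.10×10^6 × 196 = 8.04×10^8 J m⁻² K⁻¹.
Heat per unit area: q = C ΔT = 8.04×10^8 × 5.12 = 4.11×10^9 J/m².
Total heat: Q = q × A = 4.11×10^9 × (6490 × 10⁶ m²) = 2.67×10^19 J.

2.67×10^19 J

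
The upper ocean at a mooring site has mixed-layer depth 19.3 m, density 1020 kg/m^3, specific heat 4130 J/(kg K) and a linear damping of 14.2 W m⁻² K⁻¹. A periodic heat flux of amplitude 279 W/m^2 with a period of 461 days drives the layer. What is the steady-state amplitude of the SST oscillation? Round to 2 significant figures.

15 K

Areal heat capacity C = ρ c_p D = 1020 × 4130 × 19.3 = 8.13×10^7 J/(m^2 K).
Angular frequency ω = 2π / T = 2π / 3.98×10^7 s = 1.58×10^-7 s⁻¹.
√((Cω)² + λ²) = √((12.8)² + 14.2²) = 19.1 W/(m²·K).
Amplitude A = F₀ / √((Cω)²+λ²) = 279 / 19.1 = 14.6 K.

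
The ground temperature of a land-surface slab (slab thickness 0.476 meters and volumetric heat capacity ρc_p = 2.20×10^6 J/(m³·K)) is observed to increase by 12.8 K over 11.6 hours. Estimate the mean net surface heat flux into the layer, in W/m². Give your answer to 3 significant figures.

321

Areal heat capacity C = ρc_p × D = 2.20×10^6 × 0.476 = 1.05×10^6 J m⁻² K⁻¹.
Required heat per unit area: Q = C ΔT = 1.05×10^6 × 12.8 = 1.34×10^7 J/m².
Flux F = Q / Δt = 1.34×10^7 / 41800 s = 321 W/m².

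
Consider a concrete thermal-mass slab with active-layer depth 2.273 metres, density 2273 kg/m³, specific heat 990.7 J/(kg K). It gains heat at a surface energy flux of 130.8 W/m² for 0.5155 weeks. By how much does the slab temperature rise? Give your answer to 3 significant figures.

7.97 K

Areal heat capacity C = ρ c_p D = 2273 × 990.7 × 2.273 = 5.12×10^6 J/(m^2 K).
Net heat input Q = F Δt = 130.8 × (0.5155 weeks × 6.048×10^5 s/week) = 4.08×10^7 J/m².
ΔT = Q / C = 4.08×10^7 / 5.12×10^6 = 7.97 K.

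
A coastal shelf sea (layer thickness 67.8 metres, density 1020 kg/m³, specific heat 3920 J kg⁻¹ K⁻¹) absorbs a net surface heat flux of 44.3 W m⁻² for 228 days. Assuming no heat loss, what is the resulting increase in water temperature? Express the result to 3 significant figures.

3.22 K

Areal heat capacity C = ρ c_p D = 1020 × 3920 × 67.8 = 2.71×10^8 J m⁻² K⁻¹.
Net heat input Q = F Δt = 44.3 × (228 days × 86400 s/day) = 8.73×10^8 J/m².
ΔT = Q / C = 8.73×10^8 / 2.71×10^8 = 3.22 K.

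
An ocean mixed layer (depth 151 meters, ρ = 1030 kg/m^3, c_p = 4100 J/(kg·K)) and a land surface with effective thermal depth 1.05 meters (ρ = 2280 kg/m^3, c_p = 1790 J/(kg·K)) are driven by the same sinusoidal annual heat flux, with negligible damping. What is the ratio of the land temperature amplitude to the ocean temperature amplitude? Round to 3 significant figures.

149

C_ocean = 1030 × 4100 × 151 = 6.38×10^8 J/(m²·K).
C_land = 2280 × 1790 × 1.05 = 4.29×10^6 J/(m²·K).
Undamped amplitude ∝ 1/C, so A_land/A_ocean = C_ocean/C_land = 149.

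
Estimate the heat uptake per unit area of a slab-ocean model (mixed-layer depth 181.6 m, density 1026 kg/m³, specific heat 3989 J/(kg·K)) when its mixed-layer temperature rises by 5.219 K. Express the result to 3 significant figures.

3.88×10^9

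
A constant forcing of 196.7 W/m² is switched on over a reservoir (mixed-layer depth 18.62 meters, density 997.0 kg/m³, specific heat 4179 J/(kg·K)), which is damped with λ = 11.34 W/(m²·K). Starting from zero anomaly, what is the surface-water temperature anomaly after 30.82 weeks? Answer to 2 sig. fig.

16 K

Areal heat capacity C = ρ c_p D = 997.0 × 4179 × 18.62 = 7.76×10^7 J m⁻² K⁻¹.
τ = C / λ = 7.76×10^7 / 11.34 = 6.84×10^6 s.
Equilibrium anomaly ΔT_eq = F / λ = 196.7 / 11.34 = 17.3 K.
t = 30.82 weeks = 1.86×10^7 s, so t/τ = 2.72.
ΔT(t) = ΔT_eq (1 − e^(−t/τ)) = 17.3 × (1 − e^−2.72) = 16.2 K.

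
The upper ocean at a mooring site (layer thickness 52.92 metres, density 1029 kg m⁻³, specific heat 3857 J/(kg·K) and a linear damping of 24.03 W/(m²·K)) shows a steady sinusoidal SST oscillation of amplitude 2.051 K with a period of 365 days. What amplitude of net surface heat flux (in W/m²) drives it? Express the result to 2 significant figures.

99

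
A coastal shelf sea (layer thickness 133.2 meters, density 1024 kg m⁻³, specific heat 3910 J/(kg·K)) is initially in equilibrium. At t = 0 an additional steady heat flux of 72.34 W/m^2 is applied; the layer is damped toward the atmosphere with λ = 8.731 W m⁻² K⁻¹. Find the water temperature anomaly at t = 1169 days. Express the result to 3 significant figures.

6.70 K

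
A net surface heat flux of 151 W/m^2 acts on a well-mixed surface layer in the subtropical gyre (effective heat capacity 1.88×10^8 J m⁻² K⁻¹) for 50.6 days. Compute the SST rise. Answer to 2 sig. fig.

3.5 K

Areal heat capacity C = 1.88×10^8 J m⁻² K⁻¹ (given).
Net heat input Q = F Δt = 151 × (50.6 days × 86400 s/day) = 6.60×10^8 J/m².
ΔT = Q / C = 6.60×10^8 / 1.88×10^8 = 3.51 K.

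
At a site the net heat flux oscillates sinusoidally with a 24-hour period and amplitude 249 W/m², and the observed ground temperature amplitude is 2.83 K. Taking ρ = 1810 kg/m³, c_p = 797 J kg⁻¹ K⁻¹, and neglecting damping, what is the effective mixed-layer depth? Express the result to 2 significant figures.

0.84 m

ω = 2π / 86400 s = 7.27×10^-5 s⁻¹.
Required C = F₀ / (A ω) = 249 / (2.83 × 7.27×10^-5) = 1.21×10^6 J/(m²·K).
D = C / (ρ c_p) = 1.21×10^6 / (1810 × 797) = 0.839 m.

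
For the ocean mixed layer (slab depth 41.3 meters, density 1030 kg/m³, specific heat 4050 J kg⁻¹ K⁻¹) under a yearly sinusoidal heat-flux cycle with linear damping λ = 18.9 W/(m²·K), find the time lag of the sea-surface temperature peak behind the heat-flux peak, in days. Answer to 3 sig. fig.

Areal heat capacity C = ρ c_p D = 1030 × 4050 × 41.3 = 1.72×10^8 J/(m²·K).
ω = 2π / 3.15×10^7 s = 1.99×10^-7 s⁻¹.
Phase lag φ = arctan(Cω/λ) = arctan(34.3/18.9) = 1.07 rad.
Time lag = φ / ω = 1.07 / 1.99×10^-7 = 5.36×10^6 s = 62.0 days.

62.0 days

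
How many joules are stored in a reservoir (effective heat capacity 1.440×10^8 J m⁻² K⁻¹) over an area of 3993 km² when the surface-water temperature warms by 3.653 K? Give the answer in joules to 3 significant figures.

2.10×10^18 J

Areal heat capacity C = 1.440×10^8 J m⁻² K⁻¹ (given).
Heat per unit area: q = C ΔT = 1.44×10^8 × 3.653 = 5.26×10^8 J/m².
Total heat: Q = q × A = 5.26×10^8 × (3993 × 10⁶ m²) = 2.10×10^18 J.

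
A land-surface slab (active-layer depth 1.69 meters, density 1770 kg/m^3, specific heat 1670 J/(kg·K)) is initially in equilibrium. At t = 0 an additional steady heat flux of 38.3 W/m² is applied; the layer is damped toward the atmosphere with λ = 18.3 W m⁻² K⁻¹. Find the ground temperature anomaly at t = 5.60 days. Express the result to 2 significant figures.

Areal heat capacity C = ρ c_p D = 1770 × 1670 × 1.69 = 5.00×10^6 J/(m²·K).
τ = C / λ = 5.00×10^6 / 18.3 = 2.73×10^5 s.
Equilibrium anomaly ΔT_eq = F / λ = 38.3 / 18.3 = 2.09 K.
t = 5.60 days = 4.84×10^5 s, so t/τ = 1.77.
ΔT(t) = ΔT_eq (1 − e^(−t/τ)) = 2.09 × (1 − e^−1.77) = 1.74 K.

1.7 K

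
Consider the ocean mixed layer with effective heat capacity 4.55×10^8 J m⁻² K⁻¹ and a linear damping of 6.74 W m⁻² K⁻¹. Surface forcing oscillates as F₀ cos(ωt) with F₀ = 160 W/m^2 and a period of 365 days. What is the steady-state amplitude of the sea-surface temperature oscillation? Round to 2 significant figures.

1.8 K

Areal heat capacity C = 4.55×10^8 J m⁻² K⁻¹ (given).
Angular frequency ω = 2π / T = 2π / 3.15×10^7 s = 1.99×10^-7 s⁻¹.
√((Cω)² + λ²) = √((90.7)² + 6.74²) = 90.9 W/(m²·K).
Amplitude A = F₀ / √((Cω)²+λ²) = 160 / 90.9 = 1.76 K.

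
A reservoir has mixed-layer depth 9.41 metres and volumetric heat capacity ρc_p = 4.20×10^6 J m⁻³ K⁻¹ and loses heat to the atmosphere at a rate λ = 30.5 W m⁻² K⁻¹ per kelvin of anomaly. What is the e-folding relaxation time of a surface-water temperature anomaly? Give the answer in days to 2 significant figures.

Areal heat capacity C = ρc_p × D = 4.20×10^6 × 9.41 = 3.95×10^7 J/(m²·K).
Relaxation time τ = C / λ = 3.95×10^7 / 30.5 = 1.30×10^6 s.
In days: 1.30×10^6 s / (86400 s/day) = 15.0 days.

15 days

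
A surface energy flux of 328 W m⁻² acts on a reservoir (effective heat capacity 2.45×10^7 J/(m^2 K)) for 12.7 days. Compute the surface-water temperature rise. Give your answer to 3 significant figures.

Areal heat capacity C = 2.45×10^7 J/(m^2 K) (given).
Net heat input Q = F Δt = 328 × (12.7 days × 86400 s/day) = 3.60×10^8 J/m².
ΔT = Q / C = 3.60×10^8 / 2.45×10^7 = 14.7 K.

14.7 K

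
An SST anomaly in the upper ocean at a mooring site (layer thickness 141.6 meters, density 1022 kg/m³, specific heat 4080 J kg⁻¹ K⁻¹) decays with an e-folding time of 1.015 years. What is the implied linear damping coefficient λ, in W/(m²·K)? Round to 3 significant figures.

18.4

Areal heat capacity C = ρ c_p D = 1022 × 4080 × 141.6 = 5.90×10^8 J m⁻² K⁻¹.
τ = 1.015 years = 3.20×10^7 s.
λ = C / τ = 5.90×10^8 / 3.20×10^7 = 18.4 W/(m²·K).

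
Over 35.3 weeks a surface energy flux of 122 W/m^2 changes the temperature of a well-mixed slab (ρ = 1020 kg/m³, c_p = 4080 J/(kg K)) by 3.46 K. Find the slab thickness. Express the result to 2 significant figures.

Heat input Q = F Δt = 122 × 2.13×10^7 s = 2.60×10^9 J/m².
Required areal heat capacity C = Q / ΔT = 7.53×10^8 J/(m²·K).
Depth D = C / (ρ c_p) = 7.53×10^8 / (1020 × 4080) = 181 m.

180 m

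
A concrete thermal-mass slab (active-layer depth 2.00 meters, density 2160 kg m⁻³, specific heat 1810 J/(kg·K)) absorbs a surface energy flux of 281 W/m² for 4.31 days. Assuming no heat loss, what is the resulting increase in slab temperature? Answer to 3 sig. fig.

Areal heat capacity C = ρ c_p D = 2160 × 1810 × 2.00 = 7.82×10^6 J/(m^2 K).
Net heat input Q = F Δt = 281 × (4.31 days × 86400 s/day) = 1.05×10^8 J/m².
ΔT = Q / C = 1.05×10^8 / 7.82×10^6 = 13.4 K.

13.4 K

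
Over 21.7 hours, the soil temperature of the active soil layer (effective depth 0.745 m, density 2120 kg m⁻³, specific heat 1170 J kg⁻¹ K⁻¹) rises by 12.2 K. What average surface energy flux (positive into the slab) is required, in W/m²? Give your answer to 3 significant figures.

289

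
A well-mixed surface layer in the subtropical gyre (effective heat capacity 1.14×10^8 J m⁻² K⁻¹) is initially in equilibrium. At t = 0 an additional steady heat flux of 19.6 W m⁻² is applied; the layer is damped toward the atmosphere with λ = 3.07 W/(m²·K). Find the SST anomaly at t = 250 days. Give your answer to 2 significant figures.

2.8 K

Areal heat capacity C = 1.14×10^8 J m⁻² K⁻¹ (given).
τ = C / λ = 1.14×10^8 / 3.07 = 3.71×10^7 s.
Equilibrium anomaly ΔT_eq = F / λ = 19.6 / 3.07 = 6.38 K.
t = 250 days = 2.16×10^7 s, so t/τ = 0.582.
ΔT(t) = ΔT_eq (1 − e^(−t/τ)) = 6.38 × (1 − e^−0.582) = 2.82 K.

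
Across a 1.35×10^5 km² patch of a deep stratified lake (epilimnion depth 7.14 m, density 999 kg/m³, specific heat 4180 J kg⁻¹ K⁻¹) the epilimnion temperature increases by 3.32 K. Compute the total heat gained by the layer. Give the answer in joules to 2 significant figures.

Areal heat capacity C = ρ c_p D = 999 × 4180 × 7.14 = 2.98×10^7 J/(m^2 K).
Heat per unit area: q = C ΔT = 2.98×10^7 × 3.32 = 9.90×10^7 J/m².
Total heat: Q = q × A = 9.90×10^7 × (1.35×10^5 × 10⁶ m²) = 1.34×10^19 J.

1.3×10^19 J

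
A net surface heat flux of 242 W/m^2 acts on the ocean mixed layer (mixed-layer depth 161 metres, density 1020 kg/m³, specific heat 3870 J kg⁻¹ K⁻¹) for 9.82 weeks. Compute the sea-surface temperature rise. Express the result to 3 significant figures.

Areal heat capacity C = ρ c_p D = 1020 × 3870 × 161 = 6.36×10^8 J m⁻² K⁻¹.
Net heat input Q = F Δt = 242 × (9.82 weeks × 6.048×10^5 s/week) = 1.44×10^9 J/m².
ΔT = Q / C = 1.44×10^9 / 6.36×10^8 = 2.26 K.

2.26 K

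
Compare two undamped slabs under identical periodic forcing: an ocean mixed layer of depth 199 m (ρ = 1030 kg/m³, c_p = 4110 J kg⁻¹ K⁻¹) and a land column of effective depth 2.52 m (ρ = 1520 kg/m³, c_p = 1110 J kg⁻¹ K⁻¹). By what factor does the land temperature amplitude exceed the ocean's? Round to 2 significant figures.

200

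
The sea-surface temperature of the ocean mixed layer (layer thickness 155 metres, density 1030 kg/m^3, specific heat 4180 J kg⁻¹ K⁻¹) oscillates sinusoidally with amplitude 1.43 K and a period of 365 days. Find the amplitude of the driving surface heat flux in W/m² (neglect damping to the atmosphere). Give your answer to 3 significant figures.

190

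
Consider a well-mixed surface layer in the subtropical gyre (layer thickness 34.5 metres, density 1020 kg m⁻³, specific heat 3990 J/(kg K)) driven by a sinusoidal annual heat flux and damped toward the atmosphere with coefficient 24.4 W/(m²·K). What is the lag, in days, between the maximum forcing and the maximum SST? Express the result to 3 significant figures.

Areal heat capacity C = ρ c_p D = 1020 × 3990 × 34.5 = 1.40×10^8 J m⁻² K⁻¹.
ω = 2π / 3.15×10^7 s = 1.99×10^-7 s⁻¹.
Phase lag φ = arctan(Cω/λ) = arctan(28.0/24.4) = 0.854 rad.
Time lag = φ / ω = 0.854 / 1.99×10^-7 = 4.28×10^6 s = 49.6 days.

49.6 days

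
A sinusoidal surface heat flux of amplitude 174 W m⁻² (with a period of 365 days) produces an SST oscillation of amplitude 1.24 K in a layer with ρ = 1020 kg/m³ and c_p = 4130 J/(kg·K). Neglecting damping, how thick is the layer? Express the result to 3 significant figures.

ω = 2π / 3.15×10^7 s = 1.99×10^-7 s⁻¹.
Required C = F₀ / (A ω) = 174 / (1.24 × 1.99×10^-7) = 7.04×10^8 J/(m²·K).
D = C / (ρ c_p) = 7.04×10^8 / (1020 × 4130) = 167 m.

167 m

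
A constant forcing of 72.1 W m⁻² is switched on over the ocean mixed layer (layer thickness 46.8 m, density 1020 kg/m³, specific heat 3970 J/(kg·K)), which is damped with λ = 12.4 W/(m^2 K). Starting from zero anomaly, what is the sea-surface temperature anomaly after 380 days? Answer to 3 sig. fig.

5.14 K

Areal heat capacity C = ρ c_p D = 1020 × 3970 × 46.8 = 1.90×10^8 J/(m²·K).
τ = C / λ = 1.90×10^8 / 12.4 = 1.53×10^7 s.
Equilibrium anomaly ΔT_eq = F / λ = 72.1 / 12.4 = 5.81 K.
t = 380 days = 3.28×10^7 s, so t/τ = 2.15.
ΔT(t) = ΔT_eq (1 − e^(−t/τ)) = 5.81 × (1 − e^−2.15) = 5.14 K.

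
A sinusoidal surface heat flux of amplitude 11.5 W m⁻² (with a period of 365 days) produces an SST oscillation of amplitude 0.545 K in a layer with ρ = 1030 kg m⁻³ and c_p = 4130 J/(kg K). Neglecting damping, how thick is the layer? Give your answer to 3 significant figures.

ω = 2π / 3.15×10^7 s = 1.99×10^-7 s⁻¹.
Required C = F₀ / (A ω) = 11.5 / (0.545 × 1.99×10^-7) = 1.06×10^8 J/(m²·K).
D = C / (ρ c_p) = 1.06×10^8 / (1030 × 4130) = 24.9 m.

24.9 m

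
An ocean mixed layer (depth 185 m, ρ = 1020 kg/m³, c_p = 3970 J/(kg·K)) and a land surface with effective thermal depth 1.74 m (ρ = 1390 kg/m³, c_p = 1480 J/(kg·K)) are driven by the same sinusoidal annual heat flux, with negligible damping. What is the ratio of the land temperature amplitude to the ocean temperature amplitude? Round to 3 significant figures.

C_ocean = 1020 × 3970 × 185 = 7.49×10^8 J/(m²·K).
C_land = 1390 × 1480 × 1.74 = 3.58×10^6 J/(m²·K).
Undamped amplitude ∝ 1/C, so A_land/A_ocean = C_ocean/C_land = 209.

209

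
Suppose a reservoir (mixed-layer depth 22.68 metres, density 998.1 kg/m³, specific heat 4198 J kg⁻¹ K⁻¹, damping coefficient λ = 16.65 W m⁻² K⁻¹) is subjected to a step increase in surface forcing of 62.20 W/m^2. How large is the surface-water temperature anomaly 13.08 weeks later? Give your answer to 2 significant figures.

2.8 K

Areal heat capacity C = ρ c_p D = 998.1 × 4198 × 22.68 = 9.50×10^7 J/(m^2 K).
τ = C / λ = 9.50×10^7 / 16.65 = 5.71×10^6 s.
Equilibrium anomaly ΔT_eq = F / λ = 62.20 / 16.65 = 3.74 K.
t = 13.08 weeks = 7.91×10^6 s, so t/τ = 1.39.
ΔT(t) = ΔT_eq (1 − e^(−t/τ)) = 3.74 × (1 − e^−1.39) = 2.80 K.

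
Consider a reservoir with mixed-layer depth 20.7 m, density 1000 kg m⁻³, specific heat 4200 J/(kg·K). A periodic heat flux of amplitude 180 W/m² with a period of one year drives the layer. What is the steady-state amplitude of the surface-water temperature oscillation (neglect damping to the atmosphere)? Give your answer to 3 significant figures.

Areal heat capacity C = ρ c_p D = 1000 × 4200 × 20.7 = 8.69×10^7 J m⁻² K⁻¹.
Angular frequency ω = 2π / T = 2π / 3.15×10^7 s = 1.99×10^-7 s⁻¹.
Cω = 8.69×10^7 × 1.99×10^-7 = 17.3 W/(m²·K).
Amplitude A = F₀ / (Cω) = 180 / 17.3 = 10.4 K.

10.4 K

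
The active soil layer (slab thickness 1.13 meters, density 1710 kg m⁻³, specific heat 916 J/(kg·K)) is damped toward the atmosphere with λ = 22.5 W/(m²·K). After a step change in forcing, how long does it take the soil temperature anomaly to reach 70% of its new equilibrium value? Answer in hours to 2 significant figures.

26 hours

Areal heat capacity C = ρ c_p D = 1710 × 916 × 1.13 = 1.77×10^6 J/(m²·K).
τ = C / λ = 1.77×10^6 / 22.5 = 78700 s.
Fraction reached: 1 − e^(−t/τ) = 0.70 ⇒ t = −τ ln(1 − 0.70) = τ × 1.20.
t = 94700 s = 26.3 hours.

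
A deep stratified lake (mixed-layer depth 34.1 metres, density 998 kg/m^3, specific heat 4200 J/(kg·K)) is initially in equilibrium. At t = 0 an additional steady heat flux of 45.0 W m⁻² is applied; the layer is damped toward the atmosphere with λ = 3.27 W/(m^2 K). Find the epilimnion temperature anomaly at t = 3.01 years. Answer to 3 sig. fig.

Areal heat capacity C = ρ c_p D = 998 × 4200 × 34.1 = 1.43×10^8 J m⁻² K⁻¹.
τ = C / λ = 1.43×10^8 / 3.27 = 4.37×10^7 s.
Equilibrium anomaly ΔT_eq = F / λ = 45.0 / 3.27 = 13.8 K.
t = 3.01 years = 9.50×10^7 s, so t/τ = 2.17.
ΔT(t) = ΔT_eq (1 − e^(−t/τ)) = 13.8 × (1 − e^−2.17) = 12.2 K.

12.2 K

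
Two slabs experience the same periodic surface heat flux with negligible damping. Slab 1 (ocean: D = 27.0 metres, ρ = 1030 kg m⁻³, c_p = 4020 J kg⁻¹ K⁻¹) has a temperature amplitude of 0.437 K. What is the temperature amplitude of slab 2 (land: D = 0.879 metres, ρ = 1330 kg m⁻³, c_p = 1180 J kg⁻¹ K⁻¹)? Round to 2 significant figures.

C_ocean = 1.12×10^8 J/(m²·K); C_land = 1.38×10^6 J/(m²·K).
A ∝ 1/C ⇒ A_land = A_ocean × C_ocean/C_land = 0.437 × 81.0 = 35.4 K.

35 K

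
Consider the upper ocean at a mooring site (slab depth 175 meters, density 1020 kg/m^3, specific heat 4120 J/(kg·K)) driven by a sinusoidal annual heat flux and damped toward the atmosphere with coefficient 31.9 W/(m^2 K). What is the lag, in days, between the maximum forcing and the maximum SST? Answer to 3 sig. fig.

78.8 days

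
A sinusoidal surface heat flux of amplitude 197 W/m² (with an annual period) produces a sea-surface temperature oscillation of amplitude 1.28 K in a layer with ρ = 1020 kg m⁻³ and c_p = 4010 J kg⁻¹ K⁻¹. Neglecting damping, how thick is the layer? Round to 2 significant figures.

190 m

ω = 2π / 3.15×10^7 s = 1.99×10^-7 s⁻¹.
Required C = F₀ / (A ω) = 197 / (1.28 × 1.99×10^-7) = 7.72×10^8 J/(m²·K).
D = C / (ρ c_p) = 7.72×10^8 / (1020 × 4010) = 189 m.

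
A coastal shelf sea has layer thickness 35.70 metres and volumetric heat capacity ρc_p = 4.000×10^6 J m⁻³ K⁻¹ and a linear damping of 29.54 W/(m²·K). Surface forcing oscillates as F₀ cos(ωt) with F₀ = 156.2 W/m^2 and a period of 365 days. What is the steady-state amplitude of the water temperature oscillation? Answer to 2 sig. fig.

Areal heat capacity C = ρc_p × D = 4.000×10^6 × 35.70 = 1.43×10^8 J/(m²·K).
Angular frequency ω = 2π / T = 2π / 3.15×10^7 s = 1.99×10^-7 s⁻¹.
√((Cω)² + λ²) = √((28.5)² + 29.54²) = 41.0 W/(m²·K).
Amplitude A = F₀ / √((Cω)²+λ²) = 156.2 / 41.0 = 3.81 K.

3.8 K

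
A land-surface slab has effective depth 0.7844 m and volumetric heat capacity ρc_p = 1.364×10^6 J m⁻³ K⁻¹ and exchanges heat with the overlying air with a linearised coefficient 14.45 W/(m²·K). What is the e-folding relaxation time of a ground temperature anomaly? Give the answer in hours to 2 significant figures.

Areal heat capacity C = ρc_p × D = 1.364×10^6 × 0.7844 = 1.07×10^6 J/(m²·K).
Relaxation time τ = C / λ = 1.07×10^6 / 14.45 = 74000 s.
In hours: 74000 s / (3600 s/hour) = 20.6 hours.

21 hours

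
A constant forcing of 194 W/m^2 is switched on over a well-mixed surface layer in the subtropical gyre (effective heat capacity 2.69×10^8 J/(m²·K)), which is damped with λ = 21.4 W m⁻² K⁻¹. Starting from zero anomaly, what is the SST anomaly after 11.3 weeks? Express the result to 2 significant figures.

3.8 K

Areal heat capacity C = 2.69×10^8 J/(m²·K) (given).
τ = C / λ = 2.69×10^8 / 21.4 = 1.26×10^7 s.
Equilibrium anomaly ΔT_eq = F / λ = 194 / 21.4 = 9.07 K.
t = 11.3 weeks = 6.83×10^6 s, so t/τ = 0.544.
ΔT(t) = ΔT_eq (1 − e^(−t/τ)) = 9.07 × (1 − e^−0.544) = 3.80 K.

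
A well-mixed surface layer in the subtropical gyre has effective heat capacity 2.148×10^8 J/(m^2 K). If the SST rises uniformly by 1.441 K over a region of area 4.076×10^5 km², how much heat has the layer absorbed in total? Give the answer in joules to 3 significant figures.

Areal heat capacity C = 2.148×10^8 J/(m^2 K) (given).
Heat per unit area: q = C ΔT = 2.15×10^8 × 1.441 = 3.10×10^8 J/m².
Total heat: Q = q × A = 3.10×10^8 × (4.076×10^5 × 10⁶ m²) = 1.26×10^20 J.

1.26×10^20 J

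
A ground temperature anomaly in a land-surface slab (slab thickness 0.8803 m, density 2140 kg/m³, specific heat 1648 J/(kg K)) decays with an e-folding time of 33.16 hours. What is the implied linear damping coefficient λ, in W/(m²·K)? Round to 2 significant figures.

Areal heat capacity C = ρ c_p D = 2140 × 1648 × 0.8803 = 3.10×10^6 J m⁻² K⁻¹.
τ = 33.16 hours = 1.19×10^5 s.
λ = C / τ = 3.10×10^6 / 1.19×10^5 = 26.0 W/(m²·K).

26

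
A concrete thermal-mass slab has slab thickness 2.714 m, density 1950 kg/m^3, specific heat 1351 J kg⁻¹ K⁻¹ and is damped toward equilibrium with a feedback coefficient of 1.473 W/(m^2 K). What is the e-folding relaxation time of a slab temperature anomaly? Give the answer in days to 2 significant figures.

56 days

Areal heat capacity C = ρ c_p D = 1950 × 1351 × 2.714 = 7.15×10^6 J/(m²·K).
Relaxation time τ = C / λ = 7.15×10^6 / 1.473 = 4.85×10^6 s.
In days: 4.85×10^6 s / (86400 s/day) = 56.2 days.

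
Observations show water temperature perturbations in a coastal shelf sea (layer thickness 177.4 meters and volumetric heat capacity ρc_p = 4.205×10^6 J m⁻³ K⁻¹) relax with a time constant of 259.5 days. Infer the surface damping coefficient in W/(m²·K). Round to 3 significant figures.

Areal heat capacity C = ρc_p × D = 4.205×10^6 × 177.4 = 7.46×10^8 J/(m²·K).
τ = 259.5 days = 2.24×10^7 s.
λ = C / τ = 7.46×10^8 / 2.24×10^7 = 33.3 W/(m²·K).

33.3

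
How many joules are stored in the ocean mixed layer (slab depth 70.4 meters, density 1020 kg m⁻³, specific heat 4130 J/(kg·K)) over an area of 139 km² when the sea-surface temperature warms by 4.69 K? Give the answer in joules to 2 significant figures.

Areal heat capacity C = ρ c_p D = 1020 × 4130 × 70.4 = 2.97×10^8 J/(m^2 K).
Heat per unit area: q = C ΔT = 2.97×10^8 × 4.69 = 1.39×10^9 J/m².
Total heat: Q = q × A = 1.39×10^9 × (139 × 10⁶ m²) = 1.93×10^17 J.

1.9×10^17 J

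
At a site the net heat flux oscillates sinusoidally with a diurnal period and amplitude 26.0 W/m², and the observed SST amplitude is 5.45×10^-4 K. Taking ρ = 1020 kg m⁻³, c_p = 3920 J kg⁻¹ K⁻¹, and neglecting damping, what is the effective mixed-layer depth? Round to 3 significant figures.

164 m

ω = 2π / 86400 s = 7.27×10^-5 s⁻¹.
Required C = F₀ / (A ω) = 26.0 / (5.45×10^-4 × 7.27×10^-5) = 6.56×10^8 J/(m²·K).
D = C / (ρ c_p) = 6.56×10^8 / (1020 × 3920) = 164 m.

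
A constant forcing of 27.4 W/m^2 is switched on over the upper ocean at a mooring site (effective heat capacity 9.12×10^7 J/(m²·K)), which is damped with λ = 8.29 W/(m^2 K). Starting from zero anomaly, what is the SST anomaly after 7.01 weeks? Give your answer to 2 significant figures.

Areal heat capacity C = 9.12×10^7 J/(m²·K) (given).
τ = C / λ = 9.12×10^7 / 8.29 = 1.10×10^7 s.
Equilibrium anomaly ΔT_eq = F / λ = 27.4 / 8.29 = 3.31 K.
t = 7.01 weeks = 4.24×10^6 s, so t/τ = 0.385.
ΔT(t) = ΔT_eq (1 − e^(−t/τ)) = 3.31 × (1 − e^−0.385) = 1.06 K.

1.1 K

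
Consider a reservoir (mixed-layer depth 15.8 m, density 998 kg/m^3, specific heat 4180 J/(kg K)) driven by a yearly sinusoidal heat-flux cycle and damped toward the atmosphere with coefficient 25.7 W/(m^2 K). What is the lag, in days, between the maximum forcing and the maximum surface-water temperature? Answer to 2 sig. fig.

Areal heat capacity C = ρ c_p D = 998 × 4180 × 15.8 = 6.59×10^7 J/(m^2 K).
ω = 2π / 3.15×10^7 s = 1.99×10^-7 s⁻¹.
Phase lag φ = arctan(Cω/λ) = arctan(13.1/25.7) = 0.472 rad.
Time lag = φ / ω = 0.472 / 1.99×10^-7 = 2.37×10^6 s = 27.4 days.

27 days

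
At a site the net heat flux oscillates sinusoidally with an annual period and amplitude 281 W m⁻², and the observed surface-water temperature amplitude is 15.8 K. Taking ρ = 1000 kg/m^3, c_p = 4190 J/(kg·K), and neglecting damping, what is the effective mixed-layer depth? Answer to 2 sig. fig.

21 m

ω = 2π / 3.15×10^7 s = 1.99×10^-7 s⁻¹.
Required C = F₀ / (A ω) = 281 / (15.8 × 1.99×10^-7) = 8.93×10^7 J/(m²·K).
D = C / (ρ c_p) = 8.93×10^7 / (1000 × 4190) = 21.3 m.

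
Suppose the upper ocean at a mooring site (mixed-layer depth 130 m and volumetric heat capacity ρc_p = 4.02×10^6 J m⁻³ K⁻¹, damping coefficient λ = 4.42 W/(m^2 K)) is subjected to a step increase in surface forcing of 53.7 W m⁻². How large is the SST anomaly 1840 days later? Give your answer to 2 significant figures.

Areal heat capacity C = ρc_p × D = 4.02×10^6 × 130 = 5.23×10^8 J m⁻² K⁻¹.
τ = C / λ = 5.23×10^8 / 4.42 = 1.18×10^8 s.
Equilibrium anomaly ΔT_eq = F / λ = 53.7 / 4.42 = 12.1 K.
t = 1840 days = 1.59×10^8 s, so t/τ = 1.34.
ΔT(t) = ΔT_eq (1 − e^(−t/τ)) = 12.1 × (1 − e^−1.34) = 8.98 K.

9.0 K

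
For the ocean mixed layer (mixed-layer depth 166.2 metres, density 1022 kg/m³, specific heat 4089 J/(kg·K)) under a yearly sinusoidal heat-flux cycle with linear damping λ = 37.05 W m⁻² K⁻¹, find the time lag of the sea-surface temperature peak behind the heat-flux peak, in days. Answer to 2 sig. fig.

76 days

Areal heat capacity C = ρ c_p D = 1022 × 4089 × 166.2 = 6.95×10^8 J/(m^2 K).
ω = 2π / 3.15×10^7 s = 1.99×10^-7 s⁻¹.
Phase lag φ = arctan(Cω/λ) = arctan(138/37.05) = 1.31 rad.
Time lag = φ / ω = 1.31 / 1.99×10^-7 = 6.57×10^6 s = 76.1 days.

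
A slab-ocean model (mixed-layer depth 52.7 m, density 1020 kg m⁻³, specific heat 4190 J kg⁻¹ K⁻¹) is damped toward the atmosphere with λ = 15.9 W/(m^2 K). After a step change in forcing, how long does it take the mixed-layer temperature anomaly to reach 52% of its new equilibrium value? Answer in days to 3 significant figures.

Areal heat capacity C = ρ c_p D = 1020 × 4190 × 52.7 = 2.25×10^8 J m⁻² K⁻¹.
τ = C / λ = 2.25×10^8 / 15.9 = 1.42×10^7 s.
Fraction reached: 1 − e^(−t/τ) = 0.52 ⇒ t = −τ ln(1 − 0.52) = τ × 0.734.
t = 1.04×10^7 s = 120 days.

120 days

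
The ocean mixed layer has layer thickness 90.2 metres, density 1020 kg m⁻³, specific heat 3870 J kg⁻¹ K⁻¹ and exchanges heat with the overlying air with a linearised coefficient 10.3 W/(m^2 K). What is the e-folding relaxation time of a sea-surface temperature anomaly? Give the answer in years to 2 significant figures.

1.1 years

Areal heat capacity C = ρ c_p D = 1020 × 3870 × 90.2 = 3.56×10^8 J m⁻² K⁻¹.
Relaxation time τ = C / λ = 3.56×10^8 / 10.3 = 3.46×10^7 s.
In years: 3.46×10^7 s / (3.156×10^7 s/year) = 1.10 years.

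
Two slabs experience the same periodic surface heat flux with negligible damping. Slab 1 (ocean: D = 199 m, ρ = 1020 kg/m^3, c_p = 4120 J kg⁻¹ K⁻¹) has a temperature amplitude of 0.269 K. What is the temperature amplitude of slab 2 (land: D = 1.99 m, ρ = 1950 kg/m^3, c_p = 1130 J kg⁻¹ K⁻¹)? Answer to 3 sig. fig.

C_ocean = 8.36×10^8 J/(m²·K); C_land = 4.38×10^6 J/(m²·K).
A ∝ 1/C ⇒ A_land = A_ocean × C_ocean/C_land = 0.269 × 191 = 51.3 K.

51.3 K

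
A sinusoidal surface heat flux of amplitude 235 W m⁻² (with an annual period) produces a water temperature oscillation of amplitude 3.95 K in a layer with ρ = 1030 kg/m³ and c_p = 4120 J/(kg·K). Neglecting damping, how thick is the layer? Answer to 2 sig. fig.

70 m

ω = 2π / 3.15×10^7 s = 1.99×10^-7 s⁻¹.
Required C = F₀ / (A ω) = 235 / (3.95 × 1.99×10^-7) = 2.99×10^8 J/(m²·K).
D = C / (ρ c_p) = 2.99×10^8 / (1030 × 4120) = 70.4 m.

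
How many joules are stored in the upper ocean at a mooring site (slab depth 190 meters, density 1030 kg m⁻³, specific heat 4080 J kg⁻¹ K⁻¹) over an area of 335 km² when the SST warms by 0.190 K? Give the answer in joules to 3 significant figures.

Areal heat capacity C = ρ c_p D = 1030 × 4080 × 190 = 7.98×10^8 J m⁻² K⁻¹.
Heat per unit area: q = C ΔT = 7.98×10^8 × 0.190 = 1.52×10^8 J/m².
Total heat: Q = q × A = 1.52×10^8 × (335 × 10⁶ m²) = 5.08×10^16 J.

5.08×10^16 J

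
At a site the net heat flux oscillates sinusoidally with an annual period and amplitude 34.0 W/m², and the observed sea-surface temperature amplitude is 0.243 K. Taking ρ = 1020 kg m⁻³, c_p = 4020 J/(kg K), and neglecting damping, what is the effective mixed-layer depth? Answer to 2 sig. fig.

ω = 2π / 3.15×10^7 s = 1.99×10^-7 s⁻¹.
Required C = F₀ / (A ω) = 34.0 / (0.243 × 1.99×10^-7) = 7.02×10^8 J/(m²·K).
D = C / (ρ c_p) = 7.02×10^8 / (1020 × 4020) = 171 m.

170 m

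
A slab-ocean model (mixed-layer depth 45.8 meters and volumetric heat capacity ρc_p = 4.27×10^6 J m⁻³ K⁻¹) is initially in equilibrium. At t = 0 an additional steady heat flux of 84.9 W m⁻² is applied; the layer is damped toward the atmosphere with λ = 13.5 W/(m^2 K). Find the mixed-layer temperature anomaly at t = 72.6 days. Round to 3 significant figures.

Areal heat capacity C = ρc_p × D = 4.27×10^6 × 45.8 = 1.96×10^8 J/(m²·K).
τ = C / λ = 1.96×10^8 / 13.5 = 1.45×10^7 s.
Equilibrium anomaly ΔT_eq = F / λ = 84.9 / 13.5 = 6.29 K.
t = 72.6 days = 6.27×10^6 s, so t/τ = 0.433.
ΔT(t) = ΔT_eq (1 − e^(−t/τ)) = 6.29 × (1 − e^−0.433) = 2.21 K.

2.21 K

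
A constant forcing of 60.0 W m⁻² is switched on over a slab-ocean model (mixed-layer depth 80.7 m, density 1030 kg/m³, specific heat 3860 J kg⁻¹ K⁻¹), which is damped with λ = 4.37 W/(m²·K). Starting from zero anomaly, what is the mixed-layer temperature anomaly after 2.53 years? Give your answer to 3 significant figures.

Areal heat capacity C = ρ c_p D = 1030 × 3860 × 80.7 = 3.21×10^8 J m⁻² K⁻¹.
τ = C / λ = 3.21×10^8 / 4.37 = 7.34×10^7 s.
Equilibrium anomaly ΔT_eq = F / λ = 60.0 / 4.37 = 13.7 K.
t = 2.53 years = 7.98×10^7 s, so t/τ = 1.09.
ΔT(t) = ΔT_eq (1 − e^(−t/τ)) = 13.7 × (1 − e^−1.09) = 9.10 K.

9.10 K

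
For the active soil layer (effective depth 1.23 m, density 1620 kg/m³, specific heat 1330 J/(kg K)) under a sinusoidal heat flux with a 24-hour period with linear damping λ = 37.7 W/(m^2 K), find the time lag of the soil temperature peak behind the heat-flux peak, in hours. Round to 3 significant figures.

5.26 hours

Areal heat capacity C = ρ c_p D = 1620 × 1330 × 1.23 = 2.65×10^6 J/(m^2 K).
ω = 2π / 86400 s = 7.27×10^-5 s⁻¹.
Phase lag φ = arctan(Cω/λ) = arctan(193/37.7) = 1.38 rad.
Time lag = φ / ω = 1.38 / 7.27×10^-5 = 18900 s = 5.26 hours.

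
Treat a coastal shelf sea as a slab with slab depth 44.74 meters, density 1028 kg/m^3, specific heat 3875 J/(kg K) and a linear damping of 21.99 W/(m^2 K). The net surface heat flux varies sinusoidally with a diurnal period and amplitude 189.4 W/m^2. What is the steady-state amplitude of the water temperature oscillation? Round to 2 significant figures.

0.015 K

Areal heat capacity C = ρ c_p D = 1028 × 3875 × 44.74 = 1.78×10^8 J/(m²·K).
Angular frequency ω = 2π / T = 2π / 86400 s = 7.27×10^-5 s⁻¹.
√((Cω)² + λ²) = √((13000)² + 21.99²) = 13000 W/(m²·K).
Amplitude A = F₀ / √((Cω)²+λ²) = 189.4 / 13000 = 0.0146 K.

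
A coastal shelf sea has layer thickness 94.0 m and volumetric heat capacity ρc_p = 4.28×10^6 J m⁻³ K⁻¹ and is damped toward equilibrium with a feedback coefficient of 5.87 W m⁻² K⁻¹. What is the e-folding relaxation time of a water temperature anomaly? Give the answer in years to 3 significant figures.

2.17 years

Areal heat capacity C = ρc_p × D = 4.28×10^6 × 94.0 = 4.02×10^8 J m⁻² K⁻¹.
Relaxation time τ = C / λ = 4.02×10^8 / 5.87 = 6.85×10^7 s.
In years: 6.85×10^7 s / (3.156×10^7 s/year) = 2.17 years.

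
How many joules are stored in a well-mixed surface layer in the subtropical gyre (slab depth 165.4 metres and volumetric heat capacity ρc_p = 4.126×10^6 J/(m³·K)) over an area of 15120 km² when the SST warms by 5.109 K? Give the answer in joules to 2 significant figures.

Areal heat capacity C = ρc_p × D = 4.126×10^6 × 165.4 = 6.82×10^8 J m⁻² K⁻¹.
Heat per unit area: q = C ΔT = 6.82×10^8 × 5.109 = 3.49×10^9 J/m².
Total heat: Q = q × A = 3.49×10^9 × (15120 × 10⁶ m²) = 5.27×10^19 J.

5.3×10^19 J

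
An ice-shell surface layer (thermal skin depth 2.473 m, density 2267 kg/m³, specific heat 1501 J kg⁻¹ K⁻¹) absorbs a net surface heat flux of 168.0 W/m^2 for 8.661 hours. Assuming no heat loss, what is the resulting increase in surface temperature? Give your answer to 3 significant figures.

0.622 K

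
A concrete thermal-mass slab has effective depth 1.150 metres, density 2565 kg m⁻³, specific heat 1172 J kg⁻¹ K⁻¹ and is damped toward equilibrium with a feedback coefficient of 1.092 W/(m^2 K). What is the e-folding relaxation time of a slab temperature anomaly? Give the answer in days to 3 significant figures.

36.6 days

Areal heat capacity C = ρ c_p D = 2565 × 1172 × 1.150 = 3.46×10^6 J/(m²·K).
Relaxation time τ = C / λ = 3.46×10^6 / 1.092 = 3.17×10^6 s.
In days: 3.17×10^6 s / (86400 s/day) = 36.6 days.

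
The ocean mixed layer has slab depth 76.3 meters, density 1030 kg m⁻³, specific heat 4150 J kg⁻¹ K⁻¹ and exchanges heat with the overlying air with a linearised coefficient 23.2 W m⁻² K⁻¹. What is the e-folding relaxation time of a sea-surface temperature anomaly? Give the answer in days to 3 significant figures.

163 days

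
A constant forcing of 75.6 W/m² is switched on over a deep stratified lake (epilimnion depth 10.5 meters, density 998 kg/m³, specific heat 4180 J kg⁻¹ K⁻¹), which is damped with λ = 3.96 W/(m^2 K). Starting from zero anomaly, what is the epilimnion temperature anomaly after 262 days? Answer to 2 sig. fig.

17 K

Areal heat capacity C = ρ c_p D = 998 × 4180 × 10.5 = 4.38×10^7 J m⁻² K⁻¹.
τ = C / λ = 4.38×10^7 / 3.96 = 1.11×10^7 s.
Equilibrium anomaly ΔT_eq = F / λ = 75.6 / 3.96 = 19.1 K.
t = 262 days = 2.26×10^7 s, so t/τ = 2.05.
ΔT(t) = ΔT_eq (1 − e^(−t/τ)) = 19.1 × (1 − e^−2.05) = 16.6 K.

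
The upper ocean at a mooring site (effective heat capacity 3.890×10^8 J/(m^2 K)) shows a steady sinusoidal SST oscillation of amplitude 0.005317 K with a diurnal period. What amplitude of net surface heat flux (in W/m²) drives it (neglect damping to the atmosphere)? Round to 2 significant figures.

150

Areal heat capacity C = 3.890×10^8 J/(m^2 K) (given).
ω = 2π / 86400 s = 7.27×10^-5 s⁻¹.
Cω = 3.89×10^8 × 7.27×10^-5 = 28300 W/(m²·K).
F₀ = A × Cω = 0.005317 × 28300 = 150 W/m².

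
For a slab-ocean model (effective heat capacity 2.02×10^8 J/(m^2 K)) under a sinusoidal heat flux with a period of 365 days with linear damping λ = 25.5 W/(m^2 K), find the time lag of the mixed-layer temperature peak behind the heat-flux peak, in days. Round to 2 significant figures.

58 days

Areal heat capacity C = 2.02×10^8 J/(m^2 K) (given).
ω = 2π / 3.15×10^7 s = 1.99×10^-7 s⁻¹.
Phase lag φ = arctan(Cω/λ) = arctan(40.2/25.5) = 1.01 rad.
Time lag = φ / ω = 1.01 / 1.99×10^-7 = 5.05×10^6 s = 58.4 days.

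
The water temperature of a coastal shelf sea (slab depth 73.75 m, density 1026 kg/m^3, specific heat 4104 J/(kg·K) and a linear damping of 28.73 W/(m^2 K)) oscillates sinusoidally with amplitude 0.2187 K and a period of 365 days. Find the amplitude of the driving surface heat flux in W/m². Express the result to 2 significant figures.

Areal heat capacity C = ρ c_p D = 1026 × 4104 × 73.75 = 3.11×10^8 J m⁻² K⁻¹.
ω = 2π / 3.15×10^7 s = 1.99×10^-7 s⁻¹.
√((Cω)² + λ²) = √((61.9)² + 28.73²) = 68.2 W/(m²·K).
F₀ = A × √((Cω)²+λ²) = 0.2187 × 68.2 = 14.9 W/m².

15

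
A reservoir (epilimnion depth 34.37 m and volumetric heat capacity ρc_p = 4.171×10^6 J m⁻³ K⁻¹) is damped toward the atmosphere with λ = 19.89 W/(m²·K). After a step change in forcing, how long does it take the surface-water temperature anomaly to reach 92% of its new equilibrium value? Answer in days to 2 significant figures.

210 days

Areal heat capacity C = ρc_p × D = 4.171×10^6 × 34.37 = 1.43×10^8 J/(m^2 K).
τ = C / λ = 1.43×10^8 / 19.89 = 7.21×10^6 s.
Fraction reached: 1 − e^(−t/τ) = 0.92 ⇒ t = −τ ln(1 − 0.92) = τ × 2.53.
t = 1.82×10^7 s = 211 days.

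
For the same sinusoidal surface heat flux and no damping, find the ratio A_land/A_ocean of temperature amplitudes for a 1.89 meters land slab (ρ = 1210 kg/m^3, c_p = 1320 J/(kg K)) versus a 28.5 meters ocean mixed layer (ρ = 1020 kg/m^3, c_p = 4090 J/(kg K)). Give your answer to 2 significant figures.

C_ocean = 1020 × 4090 × 28.5 = 1.19×10^8 J/(m²·K).
C_land = 1210 × 1320 × 1.89 = 3.02×10^6 J/(m²·K).
Undamped amplitude ∝ 1/C, so A_land/A_ocean = C_ocean/C_land = 39.4.

39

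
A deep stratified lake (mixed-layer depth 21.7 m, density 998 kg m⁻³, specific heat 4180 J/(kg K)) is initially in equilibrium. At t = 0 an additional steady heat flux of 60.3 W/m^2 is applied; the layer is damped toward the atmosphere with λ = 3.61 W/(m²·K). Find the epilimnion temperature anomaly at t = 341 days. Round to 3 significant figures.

Areal heat capacity C = ρ c_p D = 998 × 4180 × 21.7 = 9.05×10^7 J/(m^2 K).
τ = C / λ = 9.05×10^7 / 3.61 = 2.51×10^7 s.
Equilibrium anomaly ΔT_eq = F / λ = 60.3 / 3.61 = 16.7 K.
t = 341 days = 2.95×10^7 s, so t/τ = 1.17.
ΔT(t) = ΔT_eq (1 − e^(−t/τ)) = 16.7 × (1 − e^−1.17) = 11.5 K.

11.5 K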